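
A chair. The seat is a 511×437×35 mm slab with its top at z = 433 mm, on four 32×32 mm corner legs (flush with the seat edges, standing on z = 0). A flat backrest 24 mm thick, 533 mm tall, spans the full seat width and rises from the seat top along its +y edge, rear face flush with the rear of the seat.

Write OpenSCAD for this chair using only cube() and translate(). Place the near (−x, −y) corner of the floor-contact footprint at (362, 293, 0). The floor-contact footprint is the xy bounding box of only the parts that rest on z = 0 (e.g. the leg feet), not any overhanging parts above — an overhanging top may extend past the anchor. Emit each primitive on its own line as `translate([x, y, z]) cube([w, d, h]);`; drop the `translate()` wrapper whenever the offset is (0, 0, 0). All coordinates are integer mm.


translate([362, 293, 398]) cube([511, 437, 35]);
translate([362, 293, 0]) cube([32, 32, 398]);
translate([841, 293, 0]) cube([32, 32, 398]);
translate([362, 698, 0]) cube([32, 32, 398]);
translate([841, 698, 0]) cube([32, 32, 398]);
translate([362, 706, 433]) cube([511, 24, 533]);


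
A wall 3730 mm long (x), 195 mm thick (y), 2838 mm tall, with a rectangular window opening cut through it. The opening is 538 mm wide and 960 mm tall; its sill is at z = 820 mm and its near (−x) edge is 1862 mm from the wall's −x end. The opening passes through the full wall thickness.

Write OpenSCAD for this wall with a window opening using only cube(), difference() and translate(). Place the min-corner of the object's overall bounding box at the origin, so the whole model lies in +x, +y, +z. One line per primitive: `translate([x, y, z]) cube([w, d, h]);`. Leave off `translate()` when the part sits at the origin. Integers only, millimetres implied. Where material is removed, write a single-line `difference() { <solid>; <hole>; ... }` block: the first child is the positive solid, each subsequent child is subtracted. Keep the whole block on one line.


difference() { cube([3730, 195, 2838]); translate([1862, 0, 820]) cube([538, 195, 960]); }


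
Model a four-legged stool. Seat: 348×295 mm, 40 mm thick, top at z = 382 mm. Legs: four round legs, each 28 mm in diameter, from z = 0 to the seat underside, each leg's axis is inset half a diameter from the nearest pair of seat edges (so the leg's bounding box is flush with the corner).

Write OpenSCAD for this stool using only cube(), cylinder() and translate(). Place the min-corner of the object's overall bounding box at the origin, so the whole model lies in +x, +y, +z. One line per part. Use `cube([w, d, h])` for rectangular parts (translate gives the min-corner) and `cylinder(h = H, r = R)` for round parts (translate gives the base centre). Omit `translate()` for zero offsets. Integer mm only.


translate([0, 0, 342]) cube([348, 295, 40]);
translate([14, 14, 0]) cylinder(h = 342, r = 14);
translate([334, 14, 0]) cylinder(h = 342, r = 14);
translate([14, 281, 0]) cylinder(h = 342, r = 14);
translate([334, 281, 0]) cylinder(h = 342, r = 14);


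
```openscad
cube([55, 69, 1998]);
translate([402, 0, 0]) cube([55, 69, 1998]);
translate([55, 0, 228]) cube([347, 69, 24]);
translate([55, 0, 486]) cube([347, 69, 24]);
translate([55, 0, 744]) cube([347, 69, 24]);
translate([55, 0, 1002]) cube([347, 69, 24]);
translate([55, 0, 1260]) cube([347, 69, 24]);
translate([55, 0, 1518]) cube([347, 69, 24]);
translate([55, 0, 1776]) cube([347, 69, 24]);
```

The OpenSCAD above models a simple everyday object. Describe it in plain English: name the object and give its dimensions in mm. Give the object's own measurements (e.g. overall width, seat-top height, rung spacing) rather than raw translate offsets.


A straight ladder. Two 55×69 mm vertical rails, 1998 mm tall, stand 457 mm apart (outside-to-outside) with their front faces coplanar on the −y side. 7 rungs, each 69 mm deep and 24 mm tall, span between the inner faces of the rails, front faces flush with the rails. The lowest rung's underside is at z = 228 mm and rungs are spaced 258 mm apart (underside to underside).


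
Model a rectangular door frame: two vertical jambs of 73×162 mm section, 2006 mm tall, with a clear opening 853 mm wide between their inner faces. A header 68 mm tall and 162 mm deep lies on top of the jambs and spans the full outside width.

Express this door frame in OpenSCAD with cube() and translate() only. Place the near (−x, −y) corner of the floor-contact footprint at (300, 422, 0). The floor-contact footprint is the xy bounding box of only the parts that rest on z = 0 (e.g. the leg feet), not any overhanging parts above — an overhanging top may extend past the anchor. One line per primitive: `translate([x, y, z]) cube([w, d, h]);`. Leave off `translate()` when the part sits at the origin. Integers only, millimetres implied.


translate([300, 422, 0]) cube([73, 162, 2006]);
translate([1226, 422, 0]) cube([73, 162, 2006]);
translate([300, 422, 2006]) cube([999, 162, 68]);


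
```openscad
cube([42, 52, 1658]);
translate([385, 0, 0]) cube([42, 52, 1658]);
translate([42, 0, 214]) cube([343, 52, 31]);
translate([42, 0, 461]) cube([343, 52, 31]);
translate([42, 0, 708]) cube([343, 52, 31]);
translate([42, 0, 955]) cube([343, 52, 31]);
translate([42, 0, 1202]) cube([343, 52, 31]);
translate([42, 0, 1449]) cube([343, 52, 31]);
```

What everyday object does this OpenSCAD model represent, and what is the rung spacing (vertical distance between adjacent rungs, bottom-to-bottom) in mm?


A ladder. The rung spacing is 247 mm.

Two tall 42×52 posts with 6 short bars between them — a ladder. Adjacent rungs sit at z = 214 and z = 461, so the spacing is 461 − 214 = 247 mm.


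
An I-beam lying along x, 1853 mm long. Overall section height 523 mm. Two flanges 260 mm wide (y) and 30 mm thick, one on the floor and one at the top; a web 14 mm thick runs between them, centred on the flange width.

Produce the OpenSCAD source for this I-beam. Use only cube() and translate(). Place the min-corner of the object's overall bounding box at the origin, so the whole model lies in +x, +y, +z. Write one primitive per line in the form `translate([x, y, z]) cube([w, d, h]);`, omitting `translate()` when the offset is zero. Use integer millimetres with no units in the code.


cube([1853, 260, 30]);
translate([0, 123, 30]) cube([1853, 14, 463]);
translate([0, 0, 493]) cube([1853, 260, 30]);


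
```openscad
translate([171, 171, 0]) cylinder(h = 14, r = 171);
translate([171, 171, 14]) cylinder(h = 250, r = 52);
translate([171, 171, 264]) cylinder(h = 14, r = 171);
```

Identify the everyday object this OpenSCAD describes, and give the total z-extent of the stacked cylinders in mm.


A spool. The overall height is 278 mm.

Three coaxial cylinders, large–small–large — a spool. Two 14 mm flanges and a 250 mm core give 14 + 250 + 14 = 278 mm.


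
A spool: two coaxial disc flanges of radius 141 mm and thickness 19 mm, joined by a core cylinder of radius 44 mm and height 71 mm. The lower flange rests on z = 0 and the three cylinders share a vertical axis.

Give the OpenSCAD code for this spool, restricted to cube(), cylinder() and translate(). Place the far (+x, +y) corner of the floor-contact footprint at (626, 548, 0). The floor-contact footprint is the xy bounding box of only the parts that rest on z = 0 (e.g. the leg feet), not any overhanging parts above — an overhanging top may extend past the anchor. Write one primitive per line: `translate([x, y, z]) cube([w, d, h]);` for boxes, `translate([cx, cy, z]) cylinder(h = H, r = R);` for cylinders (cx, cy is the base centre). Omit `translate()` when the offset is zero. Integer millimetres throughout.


translate([485, 407, 0]) cylinder(h = 19, r = 141);
translate([485, 407, 19]) cylinder(h = 71, r = 44);
translate([485, 407, 90]) cylinder(h = 19, r = 141);


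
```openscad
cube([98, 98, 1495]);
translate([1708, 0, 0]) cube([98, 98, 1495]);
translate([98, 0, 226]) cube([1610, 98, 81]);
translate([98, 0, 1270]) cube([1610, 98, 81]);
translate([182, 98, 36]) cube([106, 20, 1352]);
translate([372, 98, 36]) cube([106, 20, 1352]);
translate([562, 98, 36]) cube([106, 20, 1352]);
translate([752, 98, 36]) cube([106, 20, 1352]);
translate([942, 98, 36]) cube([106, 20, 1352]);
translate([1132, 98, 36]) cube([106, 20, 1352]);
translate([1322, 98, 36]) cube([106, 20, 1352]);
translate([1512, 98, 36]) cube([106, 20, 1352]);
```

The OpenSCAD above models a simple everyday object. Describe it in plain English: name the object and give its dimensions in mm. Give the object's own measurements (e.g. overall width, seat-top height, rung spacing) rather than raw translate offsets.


A fence section. Two 98×98 mm posts, 1495 mm tall, stand on the floor with a clear span of 1610 mm between their inner faces. Two horizontal rails of 98×81 mm section span the gap between the posts with their undersides at z = 226 mm and z = 1270 mm, flush with the posts' −y face. 8 pickets, each 106 mm wide, 20 mm thick and 1352 mm tall, are fixed to the +y face of the rails with their bottoms at z = 36 mm, spaced across the span with a 84 mm gap after the −x post and between neighbouring pickets, with 90 mm left before the +x post.


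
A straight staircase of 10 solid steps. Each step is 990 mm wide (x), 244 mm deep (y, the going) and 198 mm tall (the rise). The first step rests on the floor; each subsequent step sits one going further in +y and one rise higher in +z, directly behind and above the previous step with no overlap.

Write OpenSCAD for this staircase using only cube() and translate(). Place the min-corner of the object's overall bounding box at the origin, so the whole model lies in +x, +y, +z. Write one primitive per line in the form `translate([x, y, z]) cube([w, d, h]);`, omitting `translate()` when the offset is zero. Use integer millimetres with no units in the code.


cube([990, 244, 198]);
translate([0, 244, 198]) cube([990, 244, 198]);
translate([0, 488, 396]) cube([990, 244, 198]);
translate([0, 732, 594]) cube([990, 244, 198]);
translate([0, 976, 792]) cube([990, 244, 198]);
translate([0, 1220, 990]) cube([990, 244, 198]);
translate([0, 1464, 1188]) cube([990, 244, 198]);
translate([0, 1708, 1386]) cube([990, 244, 198]);
translate([0, 1952, 1584]) cube([990, 244, 198]);
translate([0, 2196, 1782]) cube([990, 244, 198]);


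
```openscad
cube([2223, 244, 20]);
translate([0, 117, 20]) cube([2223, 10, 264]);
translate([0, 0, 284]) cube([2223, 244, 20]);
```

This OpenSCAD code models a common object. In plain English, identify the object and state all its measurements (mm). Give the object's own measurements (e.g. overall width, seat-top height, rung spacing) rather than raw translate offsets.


An I-beam lying along x, 2223 mm long. Overall section height 304 mm. Two flanges 244 mm wide (y) and 20 mm thick, one on the floor and one at the top; a web 10 mm thick runs between them, centred on the flange width.


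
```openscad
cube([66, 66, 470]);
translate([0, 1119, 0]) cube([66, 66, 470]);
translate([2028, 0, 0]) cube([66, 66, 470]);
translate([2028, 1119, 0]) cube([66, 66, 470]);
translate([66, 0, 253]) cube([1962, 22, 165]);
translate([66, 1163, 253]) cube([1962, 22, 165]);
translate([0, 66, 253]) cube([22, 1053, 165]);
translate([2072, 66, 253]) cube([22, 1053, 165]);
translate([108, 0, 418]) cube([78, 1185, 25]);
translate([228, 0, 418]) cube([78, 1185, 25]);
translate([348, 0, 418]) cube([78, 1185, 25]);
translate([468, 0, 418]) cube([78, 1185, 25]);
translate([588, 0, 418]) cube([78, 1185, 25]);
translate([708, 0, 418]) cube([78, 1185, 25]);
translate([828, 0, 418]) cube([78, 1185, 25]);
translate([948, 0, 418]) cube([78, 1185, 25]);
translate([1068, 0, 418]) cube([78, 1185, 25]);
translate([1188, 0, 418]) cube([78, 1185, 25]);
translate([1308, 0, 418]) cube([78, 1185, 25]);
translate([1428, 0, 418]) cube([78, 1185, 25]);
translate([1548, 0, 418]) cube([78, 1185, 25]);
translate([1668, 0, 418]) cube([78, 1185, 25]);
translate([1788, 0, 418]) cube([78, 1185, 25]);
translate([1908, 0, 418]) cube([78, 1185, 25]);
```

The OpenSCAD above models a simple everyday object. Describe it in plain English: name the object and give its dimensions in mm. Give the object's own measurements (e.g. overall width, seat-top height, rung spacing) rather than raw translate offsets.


A bed frame 2094 mm long (x) by 1185 mm wide (y). Four 66×66 mm corner posts, 470 mm tall, at the corners of the footprint. Four rails of 22 mm thickness and 165 mm height run between adjacent posts with their undersides at z = 253 mm, their outer faces flush with the outside of the frame (the two x-running rails run between the posts' inner faces; the two y-running rails run between the posts' inner faces). 16 slats, each 78 mm wide (x) and 25 mm thick, lie across the top of the two x-running rails, running the full 1185 mm width of the frame in y; along x they sit between the end posts with a 42 mm gap after the −x posts and between neighbouring slats and before the +x posts.


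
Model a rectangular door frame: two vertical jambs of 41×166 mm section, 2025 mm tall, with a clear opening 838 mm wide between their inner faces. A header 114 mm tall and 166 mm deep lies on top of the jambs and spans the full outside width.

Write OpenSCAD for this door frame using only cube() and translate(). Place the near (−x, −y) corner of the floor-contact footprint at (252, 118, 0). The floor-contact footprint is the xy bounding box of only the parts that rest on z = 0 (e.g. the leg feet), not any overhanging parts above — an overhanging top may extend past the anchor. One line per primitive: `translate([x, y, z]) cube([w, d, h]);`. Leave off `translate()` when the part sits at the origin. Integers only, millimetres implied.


translate([252, 118, 0]) cube([41, 166, 2025]);
translate([1131, 118, 0]) cube([41, 166, 2025]);
translate([252, 118, 2025]) cube([920, 166, 114]);


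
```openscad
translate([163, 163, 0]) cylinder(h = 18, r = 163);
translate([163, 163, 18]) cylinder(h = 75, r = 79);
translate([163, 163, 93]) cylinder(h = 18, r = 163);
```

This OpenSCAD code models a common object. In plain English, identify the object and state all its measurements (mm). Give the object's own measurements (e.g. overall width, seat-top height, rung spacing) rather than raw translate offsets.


A spool: two coaxial disc flanges of radius 163 mm and thickness 18 mm, joined by a core cylinder of radius 79 mm and height 75 mm. The lower flange rests on z = 0 and the three cylinders share a vertical axis.


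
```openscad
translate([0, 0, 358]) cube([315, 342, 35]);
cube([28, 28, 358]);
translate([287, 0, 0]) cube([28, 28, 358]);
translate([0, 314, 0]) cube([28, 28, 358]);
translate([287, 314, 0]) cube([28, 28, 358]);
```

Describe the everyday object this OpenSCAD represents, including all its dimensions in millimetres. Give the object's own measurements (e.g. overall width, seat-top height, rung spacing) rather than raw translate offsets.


A four-legged stool. The seat is a 315×342×35 mm slab whose top surface is at z = 393 mm; four square legs, each 28×28 mm in cross-section, run from the floor (z = 0) to the underside of the seat, each flush with a corner of the seat.


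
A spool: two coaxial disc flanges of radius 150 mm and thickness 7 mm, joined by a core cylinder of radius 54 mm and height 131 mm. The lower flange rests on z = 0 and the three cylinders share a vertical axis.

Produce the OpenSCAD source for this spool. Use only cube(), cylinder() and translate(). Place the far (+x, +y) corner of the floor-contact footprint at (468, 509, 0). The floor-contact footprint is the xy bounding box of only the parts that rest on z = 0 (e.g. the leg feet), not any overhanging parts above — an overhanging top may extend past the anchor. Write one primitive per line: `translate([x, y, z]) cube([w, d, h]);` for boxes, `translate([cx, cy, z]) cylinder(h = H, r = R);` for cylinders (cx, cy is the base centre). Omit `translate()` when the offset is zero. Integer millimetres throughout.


translate([318, 359, 0]) cylinder(h = 7, r = 150);
translate([318, 359, 7]) cylinder(h = 131, r = 54);
translate([318, 359, 138]) cylinder(h = 7, r = 150);


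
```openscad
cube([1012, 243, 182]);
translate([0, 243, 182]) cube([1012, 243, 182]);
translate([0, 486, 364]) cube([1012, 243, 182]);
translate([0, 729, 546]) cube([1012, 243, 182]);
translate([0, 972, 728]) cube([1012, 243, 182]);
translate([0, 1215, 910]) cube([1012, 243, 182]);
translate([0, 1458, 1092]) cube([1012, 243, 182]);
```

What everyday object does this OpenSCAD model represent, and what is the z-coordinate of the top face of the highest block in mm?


A staircase. The total rise is 1274 mm.

7 identical blocks, each offset up and back from the previous — a staircase. Each step is 182 mm tall and there are 7 of them, so the total rise is 7 × 182 = 1274 mm.


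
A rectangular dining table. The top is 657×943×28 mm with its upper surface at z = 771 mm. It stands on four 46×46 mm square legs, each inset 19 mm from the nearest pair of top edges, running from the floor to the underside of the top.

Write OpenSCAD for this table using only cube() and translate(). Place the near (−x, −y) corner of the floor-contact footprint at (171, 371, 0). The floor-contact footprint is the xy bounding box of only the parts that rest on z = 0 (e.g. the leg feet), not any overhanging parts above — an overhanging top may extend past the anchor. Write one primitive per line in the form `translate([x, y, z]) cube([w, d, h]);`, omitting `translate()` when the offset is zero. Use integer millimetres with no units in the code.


// leg_h = 771 - 28 = 743
translate([152, 352, 743]) cube([657, 943, 28]);
translate([171, 371, 0]) cube([46, 46, 743]);
translate([744, 371, 0]) cube([46, 46, 743]);
translate([171, 1230, 0]) cube([46, 46, 743]);
translate([744, 1230, 0]) cube([46, 46, 743]);


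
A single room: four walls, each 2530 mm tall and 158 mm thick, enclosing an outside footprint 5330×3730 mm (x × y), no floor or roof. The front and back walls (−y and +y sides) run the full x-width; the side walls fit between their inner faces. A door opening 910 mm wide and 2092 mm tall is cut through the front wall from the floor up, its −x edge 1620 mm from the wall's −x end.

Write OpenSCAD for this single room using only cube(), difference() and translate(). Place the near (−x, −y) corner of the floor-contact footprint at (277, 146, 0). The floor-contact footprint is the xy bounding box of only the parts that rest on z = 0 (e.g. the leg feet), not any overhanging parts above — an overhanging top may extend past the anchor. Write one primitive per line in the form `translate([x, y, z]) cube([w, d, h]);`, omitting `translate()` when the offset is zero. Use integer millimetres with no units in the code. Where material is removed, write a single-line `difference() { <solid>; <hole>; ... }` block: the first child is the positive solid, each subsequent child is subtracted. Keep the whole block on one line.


difference() { translate([277, 146, 0]) cube([5330, 158, 2530]); translate([1897, 146, 0]) cube([910, 158, 2092]); }
translate([277, 3718, 0]) cube([5330, 158, 2530]);
translate([277, 304, 0]) cube([158, 3414, 2530]);
translate([5449, 304, 0]) cube([158, 3414, 2530]);


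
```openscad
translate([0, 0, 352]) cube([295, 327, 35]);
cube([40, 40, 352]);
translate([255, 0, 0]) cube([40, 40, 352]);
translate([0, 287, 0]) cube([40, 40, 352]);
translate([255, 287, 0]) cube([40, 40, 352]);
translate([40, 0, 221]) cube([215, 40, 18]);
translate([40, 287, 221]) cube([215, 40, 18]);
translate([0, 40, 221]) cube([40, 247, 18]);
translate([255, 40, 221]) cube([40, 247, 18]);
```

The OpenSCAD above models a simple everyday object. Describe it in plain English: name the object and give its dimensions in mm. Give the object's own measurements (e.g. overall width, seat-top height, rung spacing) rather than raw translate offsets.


A four-legged stool. The seat is a 295×327×35 mm slab whose top surface is at z = 387 mm; four square legs, each 40×40 mm in cross-section, run from the floor (z = 0) to the underside of the seat, each flush with a corner of the seat. Four stretchers, 40 mm wide and 18 mm tall, connect adjacent legs with their undersides at z = 221 mm, each running between the inner faces of the legs it joins and aligned with the legs' outer faces on the other axis.


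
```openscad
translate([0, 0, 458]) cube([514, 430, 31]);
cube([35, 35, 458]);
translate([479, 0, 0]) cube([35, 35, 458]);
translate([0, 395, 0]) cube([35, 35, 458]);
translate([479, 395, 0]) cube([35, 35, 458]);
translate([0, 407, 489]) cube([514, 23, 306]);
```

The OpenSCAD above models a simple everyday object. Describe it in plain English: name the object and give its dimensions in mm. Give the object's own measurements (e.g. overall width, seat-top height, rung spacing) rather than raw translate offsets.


A chair. The seat is a 514×430×31 mm slab with its top at z = 489 mm, on four 35×35 mm corner legs (flush with the seat edges, standing on z = 0). A flat backrest 23 mm thick, 306 mm tall, spans the full seat width and rises from the seat top along its +y edge, rear face flush with the rear of the seat.


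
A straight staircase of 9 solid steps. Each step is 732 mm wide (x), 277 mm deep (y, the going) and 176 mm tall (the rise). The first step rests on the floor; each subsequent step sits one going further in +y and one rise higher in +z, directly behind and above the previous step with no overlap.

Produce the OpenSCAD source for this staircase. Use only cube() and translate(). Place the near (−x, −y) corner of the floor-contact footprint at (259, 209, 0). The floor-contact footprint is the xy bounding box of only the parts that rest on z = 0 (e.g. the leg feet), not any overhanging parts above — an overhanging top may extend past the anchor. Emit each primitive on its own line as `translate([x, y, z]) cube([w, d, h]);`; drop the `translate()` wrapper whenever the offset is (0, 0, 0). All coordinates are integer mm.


translate([259, 209, 0]) cube([732, 277, 176]);
translate([259, 486, 176]) cube([732, 277, 176]);
translate([259, 763, 352]) cube([732, 277, 176]);
translate([259, 1040, 528]) cube([732, 277, 176]);
translate([259, 1317, 704]) cube([732, 277, 176]);
translate([259, 1594, 880]) cube([732, 277, 176]);
translate([259, 1871, 1056]) cube([732, 277, 176]);
translate([259, 2148, 1232]) cube([732, 277, 176]);
translate([259, 2425, 1408]) cube([732, 277, 176]);


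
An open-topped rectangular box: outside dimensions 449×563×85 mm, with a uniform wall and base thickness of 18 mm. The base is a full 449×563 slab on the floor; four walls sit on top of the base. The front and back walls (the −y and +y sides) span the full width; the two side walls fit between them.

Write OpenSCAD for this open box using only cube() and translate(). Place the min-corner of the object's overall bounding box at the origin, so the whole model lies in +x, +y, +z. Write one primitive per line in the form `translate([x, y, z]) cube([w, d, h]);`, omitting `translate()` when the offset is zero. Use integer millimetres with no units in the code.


cube([449, 563, 18]);
translate([0, 0, 18]) cube([449, 18, 67]);
translate([0, 545, 18]) cube([449, 18, 67]);
translate([0, 18, 18]) cube([18, 527, 67]);
translate([431, 18, 18]) cube([18, 527, 67]);


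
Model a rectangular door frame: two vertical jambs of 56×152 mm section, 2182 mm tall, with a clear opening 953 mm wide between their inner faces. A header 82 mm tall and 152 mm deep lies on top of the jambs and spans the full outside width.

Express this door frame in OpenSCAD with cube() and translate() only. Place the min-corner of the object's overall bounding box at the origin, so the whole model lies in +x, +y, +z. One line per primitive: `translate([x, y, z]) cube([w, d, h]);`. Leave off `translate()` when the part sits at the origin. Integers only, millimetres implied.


cube([56, 152, 2182]);
translate([1009, 0, 0]) cube([56, 152, 2182]);
translate([0, 0, 2182]) cube([1065, 152, 82]);


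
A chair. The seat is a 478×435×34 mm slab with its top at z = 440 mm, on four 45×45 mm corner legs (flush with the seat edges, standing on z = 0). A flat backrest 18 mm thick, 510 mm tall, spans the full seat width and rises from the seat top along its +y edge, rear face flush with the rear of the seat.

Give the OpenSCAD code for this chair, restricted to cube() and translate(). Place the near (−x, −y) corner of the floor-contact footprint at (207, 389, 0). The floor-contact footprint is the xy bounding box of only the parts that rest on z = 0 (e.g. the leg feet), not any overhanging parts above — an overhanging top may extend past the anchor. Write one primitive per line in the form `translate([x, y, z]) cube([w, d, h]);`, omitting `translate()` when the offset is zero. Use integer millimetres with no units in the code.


translate([207, 389, 406]) cube([478, 435, 34]);
translate([207, 389, 0]) cube([45, 45, 406]);
translate([640, 389, 0]) cube([45, 45, 406]);
translate([207, 779, 0]) cube([45, 45, 406]);
translate([640, 779, 0]) cube([45, 45, 406]);
translate([207, 806, 440]) cube([478, 18, 510]);


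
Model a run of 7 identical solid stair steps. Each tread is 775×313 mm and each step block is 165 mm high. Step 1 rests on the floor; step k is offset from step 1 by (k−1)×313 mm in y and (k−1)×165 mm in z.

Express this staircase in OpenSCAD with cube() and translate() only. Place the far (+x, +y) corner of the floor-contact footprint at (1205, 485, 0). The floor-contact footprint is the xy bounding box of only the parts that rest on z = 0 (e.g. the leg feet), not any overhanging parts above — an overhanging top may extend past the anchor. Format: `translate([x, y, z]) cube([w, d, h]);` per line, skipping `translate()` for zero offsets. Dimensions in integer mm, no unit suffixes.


translate([430, 172, 0]) cube([775, 313, 165]);
translate([430, 485, 165]) cube([775, 313, 165]);
translate([430, 798, 330]) cube([775, 313, 165]);
translate([430, 1111, 495]) cube([775, 313, 165]);
translate([430, 1424, 660]) cube([775, 313, 165]);
translate([430, 1737, 825]) cube([775, 313, 165]);
translate([430, 2050, 990]) cube([775, 313, 165]);


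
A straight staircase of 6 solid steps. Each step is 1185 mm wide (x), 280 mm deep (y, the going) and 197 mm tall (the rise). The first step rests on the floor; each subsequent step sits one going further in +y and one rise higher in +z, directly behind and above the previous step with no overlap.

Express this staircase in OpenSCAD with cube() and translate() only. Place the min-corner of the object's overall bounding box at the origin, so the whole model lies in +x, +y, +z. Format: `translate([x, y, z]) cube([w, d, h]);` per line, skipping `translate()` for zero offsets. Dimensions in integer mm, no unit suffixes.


cube([1185, 280, 197]);
translate([0, 280, 197]) cube([1185, 280, 197]);
translate([0, 560, 394]) cube([1185, 280, 197]);
translate([0, 840, 591]) cube([1185, 280, 197]);
translate([0, 1120, 788]) cube([1185, 280, 197]);
translate([0, 1400, 985]) cube([1185, 280, 197]);


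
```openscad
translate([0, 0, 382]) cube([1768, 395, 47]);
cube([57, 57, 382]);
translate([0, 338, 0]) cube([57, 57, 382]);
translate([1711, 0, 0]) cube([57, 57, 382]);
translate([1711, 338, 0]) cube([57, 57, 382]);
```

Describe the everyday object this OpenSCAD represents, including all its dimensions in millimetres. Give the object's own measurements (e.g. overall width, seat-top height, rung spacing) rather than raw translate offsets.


A bench: a 1768×395 mm seat slab, 47 mm thick, top at z = 429 mm, on four 57×57 mm square legs flush with the seat corners and standing on z = 0.


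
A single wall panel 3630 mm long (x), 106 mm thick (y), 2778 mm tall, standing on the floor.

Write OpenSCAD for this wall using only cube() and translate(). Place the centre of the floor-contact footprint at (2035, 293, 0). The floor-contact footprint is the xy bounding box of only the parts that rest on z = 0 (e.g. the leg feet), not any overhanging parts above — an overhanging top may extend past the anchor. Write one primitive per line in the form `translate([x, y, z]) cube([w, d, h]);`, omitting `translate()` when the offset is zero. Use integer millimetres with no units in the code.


translate([220, 240, 0]) cube([3630, 106, 2778]);


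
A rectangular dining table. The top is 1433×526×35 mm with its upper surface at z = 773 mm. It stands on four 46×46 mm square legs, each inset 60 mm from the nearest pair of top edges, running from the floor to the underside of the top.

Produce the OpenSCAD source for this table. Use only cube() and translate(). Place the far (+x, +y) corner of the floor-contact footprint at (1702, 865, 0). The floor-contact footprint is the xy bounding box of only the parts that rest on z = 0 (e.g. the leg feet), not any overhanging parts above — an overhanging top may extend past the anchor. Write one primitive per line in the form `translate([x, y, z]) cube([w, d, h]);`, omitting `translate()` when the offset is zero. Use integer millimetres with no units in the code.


translate([329, 399, 738]) cube([1433, 526, 35]);
translate([389, 459, 0]) cube([46, 46, 738]);
translate([1656, 459, 0]) cube([46, 46, 738]);
translate([389, 819, 0]) cube([46, 46, 738]);
translate([1656, 819, 0]) cube([46, 46, 738]);


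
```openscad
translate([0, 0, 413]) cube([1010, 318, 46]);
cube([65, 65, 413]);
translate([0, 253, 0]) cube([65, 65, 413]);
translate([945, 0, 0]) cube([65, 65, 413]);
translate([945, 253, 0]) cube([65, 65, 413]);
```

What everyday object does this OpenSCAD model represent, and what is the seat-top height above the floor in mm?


A bench. The seat-top height is 459 mm.

A long slab on four corner posts — a bench. The slab sits at z = 413 with thickness 46, so the top is 413 + 46 = 459 mm.


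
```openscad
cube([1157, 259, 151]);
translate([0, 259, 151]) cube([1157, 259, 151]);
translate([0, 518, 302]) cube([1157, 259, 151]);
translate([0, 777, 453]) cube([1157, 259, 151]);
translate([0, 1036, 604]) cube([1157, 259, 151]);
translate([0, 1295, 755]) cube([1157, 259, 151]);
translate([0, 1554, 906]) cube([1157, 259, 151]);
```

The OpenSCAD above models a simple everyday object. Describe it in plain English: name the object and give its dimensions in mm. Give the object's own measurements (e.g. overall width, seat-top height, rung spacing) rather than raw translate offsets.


A straight staircase of 7 solid steps. Each step is 1157 mm wide (x), 259 mm deep (y, the going) and 151 mm tall (the rise). The first step rests on the floor; each subsequent step sits one going further in +y and one rise higher in +z, directly behind and above the previous step with no overlap.


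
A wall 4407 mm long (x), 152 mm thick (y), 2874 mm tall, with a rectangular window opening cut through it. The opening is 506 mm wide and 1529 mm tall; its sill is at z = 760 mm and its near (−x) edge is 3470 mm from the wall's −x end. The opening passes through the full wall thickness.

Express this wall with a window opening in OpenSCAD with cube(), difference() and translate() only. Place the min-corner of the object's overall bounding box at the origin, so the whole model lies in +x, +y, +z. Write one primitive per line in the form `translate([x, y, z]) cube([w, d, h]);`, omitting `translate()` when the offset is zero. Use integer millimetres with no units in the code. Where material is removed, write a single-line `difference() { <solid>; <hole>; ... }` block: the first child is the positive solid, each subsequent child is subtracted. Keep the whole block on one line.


difference() { cube([4407, 152, 2874]); translate([3470, 0, 760]) cube([506, 152, 1529]); }


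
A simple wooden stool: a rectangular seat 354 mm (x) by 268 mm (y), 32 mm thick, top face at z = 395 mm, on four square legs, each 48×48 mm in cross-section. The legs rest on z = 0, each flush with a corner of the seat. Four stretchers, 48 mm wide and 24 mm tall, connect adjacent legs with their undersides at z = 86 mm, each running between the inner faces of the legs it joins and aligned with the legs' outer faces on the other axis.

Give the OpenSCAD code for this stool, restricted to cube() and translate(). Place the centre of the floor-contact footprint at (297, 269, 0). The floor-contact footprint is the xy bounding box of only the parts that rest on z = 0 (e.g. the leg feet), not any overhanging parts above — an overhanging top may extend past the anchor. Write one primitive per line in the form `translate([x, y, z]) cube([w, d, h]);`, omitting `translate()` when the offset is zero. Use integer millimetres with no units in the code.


translate([120, 135, 363]) cube([354, 268, 32]);
translate([120, 135, 0]) cube([48, 48, 363]);
translate([426, 135, 0]) cube([48, 48, 363]);
translate([120, 355, 0]) cube([48, 48, 363]);
translate([426, 355, 0]) cube([48, 48, 363]);
translate([168, 135, 86]) cube([258, 48, 24]);
translate([168, 355, 86]) cube([258, 48, 24]);
translate([120, 183, 86]) cube([48, 172, 24]);
translate([426, 183, 86]) cube([48, 172, 24]);


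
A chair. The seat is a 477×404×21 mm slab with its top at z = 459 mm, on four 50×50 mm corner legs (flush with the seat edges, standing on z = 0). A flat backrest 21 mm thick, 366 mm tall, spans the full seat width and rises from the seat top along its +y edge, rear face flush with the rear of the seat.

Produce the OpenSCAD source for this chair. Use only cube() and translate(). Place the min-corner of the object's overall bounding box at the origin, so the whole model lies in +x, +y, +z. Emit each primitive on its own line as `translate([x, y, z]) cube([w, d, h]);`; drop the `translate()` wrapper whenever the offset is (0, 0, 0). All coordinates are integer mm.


translate([0, 0, 438]) cube([477, 404, 21]);
cube([50, 50, 438]);
translate([427, 0, 0]) cube([50, 50, 438]);
translate([0, 354, 0]) cube([50, 50, 438]);
translate([427, 354, 0]) cube([50, 50, 438]);
translate([0, 383, 459]) cube([477, 21, 366]);


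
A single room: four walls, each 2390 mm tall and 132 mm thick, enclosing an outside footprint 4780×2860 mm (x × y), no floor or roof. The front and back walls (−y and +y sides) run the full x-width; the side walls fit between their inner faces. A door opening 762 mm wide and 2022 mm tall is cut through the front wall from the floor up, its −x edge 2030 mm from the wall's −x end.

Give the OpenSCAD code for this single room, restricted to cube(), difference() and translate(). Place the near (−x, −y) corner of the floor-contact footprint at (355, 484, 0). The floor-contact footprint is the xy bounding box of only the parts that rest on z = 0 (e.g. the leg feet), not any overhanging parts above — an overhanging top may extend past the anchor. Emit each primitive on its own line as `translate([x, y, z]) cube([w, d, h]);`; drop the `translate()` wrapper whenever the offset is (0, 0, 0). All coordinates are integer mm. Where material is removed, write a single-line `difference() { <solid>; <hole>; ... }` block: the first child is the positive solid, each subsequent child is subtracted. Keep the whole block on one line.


difference() { translate([355, 484, 0]) cube([4780, 132, 2390]); translate([2385, 484, 0]) cube([762, 132, 2022]); }
translate([355, 3212, 0]) cube([4780, 132, 2390]);
translate([355, 616, 0]) cube([132, 2596, 2390]);
translate([5003, 616, 0]) cube([132, 2596, 2390]);


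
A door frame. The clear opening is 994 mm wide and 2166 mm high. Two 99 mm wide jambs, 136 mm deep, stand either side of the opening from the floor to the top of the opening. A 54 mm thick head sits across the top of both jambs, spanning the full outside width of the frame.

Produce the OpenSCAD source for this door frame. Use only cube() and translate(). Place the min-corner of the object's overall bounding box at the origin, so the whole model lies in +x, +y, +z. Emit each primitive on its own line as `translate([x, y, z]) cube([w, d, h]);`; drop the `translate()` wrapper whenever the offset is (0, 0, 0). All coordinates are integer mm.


cube([99, 136, 2166]);
translate([1093, 0, 0]) cube([99, 136, 2166]);
translate([0, 0, 2166]) cube([1192, 136, 54]);


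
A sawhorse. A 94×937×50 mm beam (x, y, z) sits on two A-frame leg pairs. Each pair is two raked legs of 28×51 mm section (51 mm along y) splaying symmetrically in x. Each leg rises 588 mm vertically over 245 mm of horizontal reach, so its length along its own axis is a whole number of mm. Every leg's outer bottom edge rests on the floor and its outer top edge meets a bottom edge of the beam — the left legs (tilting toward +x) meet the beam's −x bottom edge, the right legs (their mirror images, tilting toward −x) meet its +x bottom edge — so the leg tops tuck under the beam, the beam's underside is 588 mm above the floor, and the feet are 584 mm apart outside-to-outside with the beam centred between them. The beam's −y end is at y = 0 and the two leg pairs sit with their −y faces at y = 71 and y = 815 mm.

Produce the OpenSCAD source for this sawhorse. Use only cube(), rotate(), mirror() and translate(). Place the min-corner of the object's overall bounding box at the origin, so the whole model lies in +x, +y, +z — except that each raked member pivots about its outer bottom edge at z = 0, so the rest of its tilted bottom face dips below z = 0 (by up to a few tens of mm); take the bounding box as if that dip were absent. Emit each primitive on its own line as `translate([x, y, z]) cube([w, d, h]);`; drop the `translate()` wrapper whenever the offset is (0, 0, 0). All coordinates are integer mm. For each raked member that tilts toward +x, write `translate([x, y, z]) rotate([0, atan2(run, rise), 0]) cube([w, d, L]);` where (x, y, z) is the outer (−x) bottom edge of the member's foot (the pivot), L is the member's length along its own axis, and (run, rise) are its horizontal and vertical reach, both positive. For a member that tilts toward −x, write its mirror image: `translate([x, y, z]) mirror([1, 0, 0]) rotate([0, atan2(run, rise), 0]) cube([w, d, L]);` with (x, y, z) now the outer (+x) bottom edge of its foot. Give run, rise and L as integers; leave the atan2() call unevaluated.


translate([245, 0, 588]) cube([94, 937, 50]);
translate([0, 71, 0]) rotate([0, atan2(245, 588), 0]) cube([28, 51, 637]);
translate([584, 71, 0]) mirror([1, 0, 0]) rotate([0, atan2(245, 588), 0]) cube([28, 51, 637]);
translate([0, 815, 0]) rotate([0, atan2(245, 588), 0]) cube([28, 51, 637]);
translate([584, 815, 0]) mirror([1, 0, 0]) rotate([0, atan2(245, 588), 0]) cube([28, 51, 637]);


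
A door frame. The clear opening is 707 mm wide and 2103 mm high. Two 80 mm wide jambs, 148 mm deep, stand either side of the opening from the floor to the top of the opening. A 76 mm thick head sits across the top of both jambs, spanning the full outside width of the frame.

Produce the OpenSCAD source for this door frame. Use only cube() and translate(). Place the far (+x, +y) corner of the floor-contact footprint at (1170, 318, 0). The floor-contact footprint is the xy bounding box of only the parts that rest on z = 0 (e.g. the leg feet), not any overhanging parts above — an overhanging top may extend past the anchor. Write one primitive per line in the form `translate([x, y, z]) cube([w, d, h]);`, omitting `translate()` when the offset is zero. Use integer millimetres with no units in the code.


translate([303, 170, 0]) cube([80, 148, 2103]);
translate([1090, 170, 0]) cube([80, 148, 2103]);
translate([303, 170, 2103]) cube([867, 148, 76]);


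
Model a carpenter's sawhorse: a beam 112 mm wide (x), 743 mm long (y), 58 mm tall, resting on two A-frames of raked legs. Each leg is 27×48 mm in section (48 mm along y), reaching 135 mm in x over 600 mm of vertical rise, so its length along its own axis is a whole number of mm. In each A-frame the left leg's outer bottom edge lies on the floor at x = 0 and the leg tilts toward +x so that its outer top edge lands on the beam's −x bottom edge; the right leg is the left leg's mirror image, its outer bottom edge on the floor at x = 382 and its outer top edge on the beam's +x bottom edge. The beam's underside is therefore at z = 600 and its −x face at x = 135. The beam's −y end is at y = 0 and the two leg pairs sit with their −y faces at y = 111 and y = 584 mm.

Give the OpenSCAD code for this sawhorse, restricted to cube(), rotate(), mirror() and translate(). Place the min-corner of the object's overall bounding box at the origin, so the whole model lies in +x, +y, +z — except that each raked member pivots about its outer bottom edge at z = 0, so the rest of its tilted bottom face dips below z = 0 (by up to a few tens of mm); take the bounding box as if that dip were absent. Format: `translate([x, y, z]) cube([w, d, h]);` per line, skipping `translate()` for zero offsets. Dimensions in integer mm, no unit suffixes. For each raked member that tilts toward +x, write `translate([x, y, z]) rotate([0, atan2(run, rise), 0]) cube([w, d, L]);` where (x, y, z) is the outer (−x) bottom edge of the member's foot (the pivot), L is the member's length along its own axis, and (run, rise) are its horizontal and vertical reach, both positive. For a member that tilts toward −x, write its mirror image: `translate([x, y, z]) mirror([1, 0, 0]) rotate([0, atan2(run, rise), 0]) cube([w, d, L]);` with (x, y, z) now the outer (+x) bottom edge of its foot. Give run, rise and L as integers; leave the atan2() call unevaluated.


translate([135, 0, 600]) cube([112, 743, 58]);
translate([0, 111, 0]) rotate([0, atan2(135, 600), 0]) cube([27, 48, 615]);
translate([382, 111, 0]) mirror([1, 0, 0]) rotate([0, atan2(135, 600), 0]) cube([27, 48, 615]);
translate([0, 584, 0]) rotate([0, atan2(135, 600), 0]) cube([27, 48, 615]);
translate([382, 584, 0]) mirror([1, 0, 0]) rotate([0, atan2(135, 600), 0]) cube([27, 48, 615]);
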